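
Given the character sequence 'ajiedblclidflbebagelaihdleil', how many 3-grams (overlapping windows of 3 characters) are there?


String 'ajiedblclidflbebagelaihdleil' has length L = 28.
Number of overlapping n-grams = L - n + 1
Substituting: 28 - 3 + 1 = 26

26


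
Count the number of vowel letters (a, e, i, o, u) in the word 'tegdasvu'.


Scanning each character of 'tegdasvu':
  Position 1: 't' -> consonant (running count: 0)
  Position 2: 'e' -> vowel (running count: 1)
  Position 3: 'g' -> consonant (running count: 1)
  Position 4: 'd' -> consonant (running count: 1)
  Position 5: 'a' -> vowel (running count: 2)
  Position 6: 's' -> consonant (running count: 2)
  Position 7: 'v' -> consonant (running count: 2)
  Position 8: 'u' -> vowel (running count: 3)
Total vowels: 3

3


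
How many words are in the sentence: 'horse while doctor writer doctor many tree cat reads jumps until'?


Counting words by splitting on spaces:
  Word 1: 'horse'
  Word 2: 'while'
  Word 3: 'doctor'
  Word 4: 'writer'
  Word 5: 'doctor'
  Word 6: 'many'
  Word 7: 'tree'
  Word 8: 'cat'
  Word 9: 'reads'
  Word 10: 'jumps'
  Word 11: 'until'
Total words: 11

11


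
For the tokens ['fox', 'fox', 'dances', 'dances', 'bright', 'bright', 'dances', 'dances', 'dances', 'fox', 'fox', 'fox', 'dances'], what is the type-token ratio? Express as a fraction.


Tokens: 13
Unique types: ('bright', 'dances', 'fox') = 3
TTR = 3/13
Already in lowest terms.

3/13


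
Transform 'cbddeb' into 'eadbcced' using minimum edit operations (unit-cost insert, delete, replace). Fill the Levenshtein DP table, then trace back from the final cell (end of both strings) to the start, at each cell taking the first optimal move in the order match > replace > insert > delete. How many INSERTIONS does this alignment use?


Edit distance = 6. Backtracking from cell (6, 8) with preference match > replace > insert > delete,
then listing the resulting alignment 'cbddeb' -> 'eadbcced' left to right:
  Step 1: insert 'e' [insertion #1]
  Step 2: insert 'a' [insertion #2]
  Step 3: replace c->d
  Step 4: keep 'b'
  Step 5: replace d->c
  Step 6: replace d->c
  Step 7: keep 'e'
  Step 8: replace b->d
Total insertions: 2

2


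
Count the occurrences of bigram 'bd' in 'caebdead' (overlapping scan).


Scanning 'caebdead' for bigram 'bd':
  Position 0: 'ca' -> no
  Position 1: 'ae' -> no
  Position 2: 'eb' -> no
  Position 3: 'bd' -> MATCH
  Position 4: 'de' -> no
  Position 5: 'ea' -> no
  Position 6: 'ad' -> no
Total matches: 1

1


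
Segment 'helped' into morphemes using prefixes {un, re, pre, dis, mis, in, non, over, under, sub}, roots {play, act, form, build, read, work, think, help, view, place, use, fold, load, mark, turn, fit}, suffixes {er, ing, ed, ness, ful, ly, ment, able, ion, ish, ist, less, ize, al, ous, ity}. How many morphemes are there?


Segmenting 'helped' against the inventory:
  'help' -> root (morpheme 1)
  'ed' -> suffix (morpheme 2)
Total morphemes: 2

2


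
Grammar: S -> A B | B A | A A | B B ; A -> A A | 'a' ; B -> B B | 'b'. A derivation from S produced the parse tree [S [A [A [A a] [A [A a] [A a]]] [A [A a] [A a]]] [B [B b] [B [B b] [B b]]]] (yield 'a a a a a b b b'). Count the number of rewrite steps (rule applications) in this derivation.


Every bracketed nonterminal node [X ...] in the tree is produced by exactly one rule application.
Reading the tree off as a leftmost derivation:
  Step 1: S  =>  A B   (applied S -> A B)
  Step 2: A B  =>  A A B   (applied A -> A A)
  Step 3: A A B  =>  A A A B   (applied A -> A A)
  Step 4: A A A B  =>  a A A B   (applied A -> a)
  Step 5: a A A B  =>  a A A A B   (applied A -> A A)
  Step 6: a A A A B  =>  a a A A B   (applied A -> a)
  Step 7: a a A A B  =>  a a a A B   (applied A -> a)
  Step 8: a a a A B  =>  a a a A A B   (applied A -> A A)
  Step 9: a a a A A B  =>  a a a a A B   (applied A -> a)
  Step 10: a a a a A B  =>  a a a a a B   (applied A -> a)
  Step 11: a a a a a B  =>  a a a a a B B   (applied B -> B B)
  Step 12: a a a a a B B  =>  a a a a a b B   (applied B -> b)
  Step 13: a a a a a b B  =>  a a a a a b B B   (applied B -> B B)
  Step 14: a a a a a b B B  =>  a a a a a b b B   (applied B -> b)
  Step 15: a a a a a b b B  =>  a a a a a b b b   (applied B -> b)
Final yield: a a a a a b b b
Total rewrite steps: 15

15


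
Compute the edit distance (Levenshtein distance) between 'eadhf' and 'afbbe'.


Building DP table for s1='eadhf' (len 5) and s2='afbbe' (len 5):
       a  f  b  b  e
    0  1  2  3  4  5
  e 1  1  2  3  4  4
  a 2  1  2  3  4  5
  d 3  2  2  3  4  5
  h 4  3  3  3  4  5
  f 5  4  3  4  4  5
Edit distance = dp[5][5] = 5

5


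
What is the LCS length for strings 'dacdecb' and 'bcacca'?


DP table for LCS of 'dacdecb' and 'bcacca':
       b  c  a  c  c  a
    0  0  0  0  0  0  0
  d 0  0  0  0  0  0  0
  a 0  0  0  1  1  1  1
  c 0  0  1  1  2  2  2
  d 0  0  1  1  2  2  2
  e 0  0  1  1  2  2  2
  c 0  0  1  1  2  3  3
  b 0  1  1  1  2  3  3
LCS: 'acc'
LCS length = 3

3


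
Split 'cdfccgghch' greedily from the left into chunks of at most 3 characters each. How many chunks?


'cdfccgghch' has 10 characters.
Chunking with max size 3:
  Chunk 1: 'cdf' (positions 0-2)
  Chunk 2: 'ccg' (positions 3-5)
  Chunk 3: 'ghc' (positions 6-8)
  Chunk 4: 'h' (positions 9-9)
Total chunks: ceil(10 / 3) = 4

4


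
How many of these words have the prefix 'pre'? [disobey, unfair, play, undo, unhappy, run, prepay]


Checking each word for prefix 'pre':
  'disobey' -> no (count: 0)
  'unfair' -> no (count: 0)
  'play' -> no (count: 0)
  'undo' -> no (count: 0)
  'unhappy' -> no (count: 0)
  'run' -> no (count: 0)
  'prepay' -> YES, starts with 'pre' (count: 1)
Total with prefix 'pre': 1

1


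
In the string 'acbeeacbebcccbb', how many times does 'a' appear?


Scanning 'acbeeacbebcccbb' for 'a':
  Position 0: 'a' -> MATCH (count: 1)
  Position 5: 'a' -> MATCH (count: 2)
Total occurrences of 'a': 2

2


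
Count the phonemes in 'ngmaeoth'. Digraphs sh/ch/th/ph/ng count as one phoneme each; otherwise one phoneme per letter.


Parsing 'ngmaeoth' greedily, digraphs first:
  'ng' -> digraph (1 consonant phoneme) (phonemes so far: 1)
  'm' -> consonant phoneme (phonemes so far: 2)
  'a' -> vowel phoneme (phonemes so far: 3)
  'e' -> vowel phoneme (phonemes so far: 4)
  'o' -> vowel phoneme (phonemes so far: 5)
  'th' -> digraph (1 consonant phoneme) (phonemes so far: 6)
Total phonemes: 6

6


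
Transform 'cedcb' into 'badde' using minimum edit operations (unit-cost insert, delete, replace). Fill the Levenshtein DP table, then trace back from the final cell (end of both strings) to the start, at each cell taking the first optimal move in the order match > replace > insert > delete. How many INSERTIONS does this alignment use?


Edit distance = 4. Backtracking from cell (5, 5) with preference match > replace > insert > delete,
then listing the resulting alignment 'cedcb' -> 'badde' left to right:
  Step 1: replace c->b
  Step 2: replace e->a
  Step 3: keep 'd'
  Step 4: replace c->d
  Step 5: replace b->e
Total insertions: 0

0


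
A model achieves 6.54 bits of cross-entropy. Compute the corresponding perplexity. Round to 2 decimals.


Perplexity formula: PP = 2^H
H = 6.54
PP = 2^6.54
Decompose: 2^6.54 = 2^6 * 2^0.54
2^6 = 64, 2^0.54 ~ 1.4539725
PP ~ 64 * 1.4539725 = 93.0542400
Rounded to 2 decimals: 93.05

93.05


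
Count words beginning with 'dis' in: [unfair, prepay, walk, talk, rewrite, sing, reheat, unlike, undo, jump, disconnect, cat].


Checking each word for prefix 'dis':
  'unfair' -> no (count: 0)
  'prepay' -> no (count: 0)
  'walk' -> no (count: 0)
  'talk' -> no (count: 0)
  'rewrite' -> no (count: 0)
  'sing' -> no (count: 0)
  'reheat' -> no (count: 0)
  'unlike' -> no (count: 0)
  'undo' -> no (count: 0)
  'jump' -> no (count: 0)
  'disconnect' -> YES, starts with 'dis' (count: 1)
  'cat' -> no (count: 1)
Total with prefix 'dis': 1

1


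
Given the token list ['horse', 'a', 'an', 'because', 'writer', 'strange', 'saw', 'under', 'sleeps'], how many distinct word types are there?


Listing all tokens and tracking unique types:
  Token 1: 'horse' -> NEW (unique so far: 1)
  Token 2: 'a' -> NEW (unique so far: 2)
  Token 3: 'an' -> NEW (unique so far: 3)
  Token 4: 'because' -> NEW (unique so far: 4)
  Token 5: 'writer' -> NEW (unique so far: 5)
  Token 6: 'strange' -> NEW (unique so far: 6)
  Token 7: 'saw' -> NEW (unique so far: 7)
  Token 8: 'under' -> NEW (unique so far: 8)
  Token 9: 'sleeps' -> NEW (unique so far: 9)
Unique types: ('a', 'an', 'because', 'horse', 'saw', 'sleeps', 'strange', 'under', 'writer')
Vocabulary size: 9

9


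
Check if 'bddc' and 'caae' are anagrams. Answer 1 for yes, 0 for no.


Sort characters of 'bddc': 'bcdd'
Sort characters of 'caae': 'aace'
Sorted forms differ -> they are NOT anagrams
Result: 0

0


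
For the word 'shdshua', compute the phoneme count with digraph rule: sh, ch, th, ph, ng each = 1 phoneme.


Parsing 'shdshua' greedily, digraphs first:
  'sh' -> digraph (1 consonant phoneme) (phonemes so far: 1)
  'd' -> consonant phoneme (phonemes so far: 2)
  'sh' -> digraph (1 consonant phoneme) (phonemes so far: 3)
  'u' -> vowel phoneme (phonemes so far: 4)
  'a' -> vowel phoneme (phonemes so far: 5)
Total phonemes: 5

5


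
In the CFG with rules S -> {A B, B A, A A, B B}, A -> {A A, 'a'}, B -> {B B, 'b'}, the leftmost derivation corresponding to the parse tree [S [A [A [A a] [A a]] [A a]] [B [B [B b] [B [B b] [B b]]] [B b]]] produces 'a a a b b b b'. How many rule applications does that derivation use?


Every bracketed nonterminal node [X ...] in the tree is produced by exactly one rule application.
Reading the tree off as a leftmost derivation:
  Step 1: S  =>  A B   (applied S -> A B)
  Step 2: A B  =>  A A B   (applied A -> A A)
  Step 3: A A B  =>  A A A B   (applied A -> A A)
  Step 4: A A A B  =>  a A A B   (applied A -> a)
  Step 5: a A A B  =>  a a A B   (applied A -> a)
  Step 6: a a A B  =>  a a a B   (applied A -> a)
  Step 7: a a a B  =>  a a a B B   (applied B -> B B)
  Step 8: a a a B B  =>  a a a B B B   (applied B -> B B)
  Step 9: a a a B B B  =>  a a a b B B   (applied B -> b)
  Step 10: a a a b B B  =>  a a a b B B B   (applied B -> B B)
  Step 11: a a a b B B B  =>  a a a b b B B   (applied B -> b)
  Step 12: a a a b b B B  =>  a a a b b b B   (applied B -> b)
  Step 13: a a a b b b B  =>  a a a b b b b   (applied B -> b)
Final yield: a a a b b b b
Total rewrite steps: 13

13


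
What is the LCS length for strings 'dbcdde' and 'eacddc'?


DP table for LCS of 'dbcdde' and 'eacddc':
       e  a  c  d  d  c
    0  0  0  0  0  0  0
  d 0  0  0  0  1  1  1
  b 0  0  0  0  1  1  1
  c 0  0  0  1  1  1  2
  d 0  0  0  1  2  2  2
  d 0  0  0  1  2  3  3
  e 0  1  1  1  2  3  3
LCS: 'cdd'
LCS length = 3

3


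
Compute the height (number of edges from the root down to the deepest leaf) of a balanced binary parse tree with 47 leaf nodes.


In a balanced binary tree with n leaves the deepest leaf is ceil(log2(n)) edges below the root.
log2(47) = 5.5546
ceil(5.5546) = 6
height (edges) = 6

6


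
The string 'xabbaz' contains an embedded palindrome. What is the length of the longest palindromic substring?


Scanning 'xabbaz' for palindromic substrings.
Substring at positions 1-4: 'abba'.
Check: reverse('abba') = 'abba' -> palindrome confirmed.
Neighbouring characters ('x' / 'z') break symmetry, so it cannot extend further.
No longer palindromic substring exists; longest length = 4

4


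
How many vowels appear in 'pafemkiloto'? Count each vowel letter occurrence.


Scanning each character of 'pafemkiloto':
  Position 1: 'p' -> consonant (running count: 0)
  Position 2: 'a' -> vowel (running count: 1)
  Position 3: 'f' -> consonant (running count: 1)
  Position 4: 'e' -> vowel (running count: 2)
  Position 5: 'm' -> consonant (running count: 2)
  Position 6: 'k' -> consonant (running count: 2)
  Position 7: 'i' -> vowel (running count: 3)
  Position 8: 'l' -> consonant (running count: 3)
  Position 9: 'o' -> vowel (running count: 4)
  Position 10: 't' -> consonant (running count: 4)
  Position 11: 'o' -> vowel (running count: 5)
Total vowels: 5

5


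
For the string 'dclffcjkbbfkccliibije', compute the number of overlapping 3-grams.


String 'dclffcjkbbfkccliibije' has length L = 21.
Number of overlapping n-grams = L - n + 1
Substituting: 21 - 3 + 1 = 19

19


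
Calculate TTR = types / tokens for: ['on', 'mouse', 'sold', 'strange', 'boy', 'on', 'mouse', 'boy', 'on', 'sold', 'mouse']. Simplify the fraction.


Tokens: 11
Unique types: ('boy', 'mouse', 'on', 'sold', 'strange') = 5
TTR = 5/11
Already in lowest terms.

5/11


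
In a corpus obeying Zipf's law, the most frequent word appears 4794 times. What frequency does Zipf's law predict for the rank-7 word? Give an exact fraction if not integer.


Zipf's law: freq(rank) = f1 / rank
f1 = 4794, rank = 7
freq = 4794 / 7
GCD(4794, 7) = 1
Simplified: 4794/7

4794/7


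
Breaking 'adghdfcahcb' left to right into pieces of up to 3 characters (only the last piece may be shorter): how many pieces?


'adghdfcahcb' has 11 characters.
Chunking with max size 3:
  Chunk 1: 'adg' (positions 0-2)
  Chunk 2: 'hdf' (positions 3-5)
  Chunk 3: 'cah' (positions 6-8)
  Chunk 4: 'cb' (positions 9-10)
Total chunks: ceil(11 / 3) = 4

4


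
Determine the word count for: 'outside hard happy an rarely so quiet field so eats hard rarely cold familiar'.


Counting words by splitting on spaces:
  Word 1: 'outside'
  Word 2: 'hard'
  Word 3: 'happy'
  Word 4: 'an'
  Word 5: 'rarely'
  Word 6: 'so'
  Word 7: 'quiet'
  Word 8: 'field'
  Word 9: 'so'
  Word 10: 'eats'
  Word 11: 'hard'
  Word 12: 'rarely'
  Word 13: 'cold'
  Word 14: 'familiar'
Total words: 14

14


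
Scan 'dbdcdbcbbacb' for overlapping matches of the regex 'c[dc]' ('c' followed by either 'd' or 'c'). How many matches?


Pattern: c[dc] means 'c' followed by either 'd' or 'c'.
Scanning 'dbdcdbcbbacb' position-by-position:
  Pos 0: window 'db' -> no
  Pos 1: window 'bd' -> no
  Pos 2: window 'dc' -> no
  Pos 3: window 'cd' -> MATCH
  Pos 4: window 'db' -> no
  Pos 5: window 'bc' -> no
  Pos 6: window 'cb' -> no
  Pos 7: window 'bb' -> no
  Pos 8: window 'ba' -> no
  Pos 9: window 'ac' -> no
  Pos 10: window 'cb' -> no
  Pos 11: window 'b' -> no
Total matches: 1

1


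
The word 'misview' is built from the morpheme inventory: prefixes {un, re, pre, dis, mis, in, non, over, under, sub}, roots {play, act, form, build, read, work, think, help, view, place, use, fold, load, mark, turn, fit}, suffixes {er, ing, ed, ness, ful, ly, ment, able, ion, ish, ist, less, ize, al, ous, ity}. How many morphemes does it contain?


Segmenting 'misview' against the inventory:
  'mis' -> prefix (morpheme 1)
  'view' -> root (morpheme 2)
Total morphemes: 2

2


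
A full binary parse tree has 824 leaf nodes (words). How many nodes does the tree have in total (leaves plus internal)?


Leaf nodes (terminals): 824
Internal nodes = n - 1 = 824 - 1 = 823
Total = leaves + internal = 824 + 823 = 1647

1647


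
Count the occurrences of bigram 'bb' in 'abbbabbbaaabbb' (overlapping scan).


Scanning 'abbbabbbaaabbb' for bigram 'bb':
  Position 0: 'ab' -> no
  Position 1: 'bb' -> MATCH
  Position 2: 'bb' -> MATCH
  Position 3: 'ba' -> no
  Position 4: 'ab' -> no
  Position 5: 'bb' -> MATCH
  Position 6: 'bb' -> MATCH
  Position 7: 'ba' -> no
  Position 8: 'aa' -> no
  Position 9: 'aa' -> no
  Position 10: 'ab' -> no
  Position 11: 'bb' -> MATCH
  Position 12: 'bb' -> MATCH
Total matches: 6

6


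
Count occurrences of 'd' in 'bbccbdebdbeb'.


Scanning 'bbccbdebdbeb' for 'd':
  Position 5: 'd' -> MATCH (count: 1)
  Position 8: 'd' -> MATCH (count: 2)
Total occurrences of 'd': 2

2


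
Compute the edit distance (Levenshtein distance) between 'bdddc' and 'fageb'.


Building DP table for s1='bdddc' (len 5) and s2='fageb' (len 5):
       f  a  g  e  b
    0  1  2  3  4  5
  b 1  1  2  3  4  4
  d 2  2  2  3  4  5
  d 3  3  3  3  4  5
  d 4  4  4  4  4  5
  c 5  5  5  5  5  5
Edit distance = dp[5][5] = 5

5


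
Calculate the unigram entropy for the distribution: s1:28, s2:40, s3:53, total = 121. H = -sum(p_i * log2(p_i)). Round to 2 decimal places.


Computing entropy H = -sum(p_i * log2(p_i)):
  s1: p = 28/121 = 0.2314, -p*log2(p) = 0.4886
  s2: p = 40/121 = 0.3306, -p*log2(p) = 0.5279
  s3: p = 53/121 = 0.4380, -p*log2(p) = 0.5217
H = sum of terms = 1.5382
Rounded to 2 decimals: 1.54

1.54


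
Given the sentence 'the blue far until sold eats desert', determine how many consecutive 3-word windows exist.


Word trigrams from [7] words:
  Trigram 1: (the blue far)
  Trigram 2: (blue far until)
  Trigram 3: (far until sold)
  Trigram 4: (until sold eats)
  Trigram 5: (sold eats desert)
Total word trigrams: 7 - 2 = 5

5


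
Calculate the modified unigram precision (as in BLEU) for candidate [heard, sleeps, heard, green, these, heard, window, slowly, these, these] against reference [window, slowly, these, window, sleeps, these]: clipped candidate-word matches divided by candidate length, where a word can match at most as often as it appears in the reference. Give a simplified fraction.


Reference word counts: {'sleeps': 1, 'slowly': 1, 'these': 2, 'window': 2}
Checking each candidate word (with clipping):
  'heard' -> not in reference -> no match (matches: 0)
  'sleeps' -> in reference (ref count 1, used 1/1) -> match (matches: 1)
  'heard' -> not in reference -> no match (matches: 1)
  'green' -> not in reference -> no match (matches: 1)
  'these' -> in reference (ref count 2, used 1/2) -> match (matches: 2)
  'heard' -> not in reference -> no match (matches: 2)
  'window' -> in reference (ref count 2, used 1/2) -> match (matches: 3)
  'slowly' -> in reference (ref count 1, used 1/1) -> match (matches: 4)
  'these' -> in reference (ref count 2, used 2/2) -> match (matches: 5)
  'these' -> ref count 2 already used up (2/2) -> clipped, no match (matches: 5)
Clipped matches: 5, Candidate length: 10
Precision = 5/10 = 1/2

1/2


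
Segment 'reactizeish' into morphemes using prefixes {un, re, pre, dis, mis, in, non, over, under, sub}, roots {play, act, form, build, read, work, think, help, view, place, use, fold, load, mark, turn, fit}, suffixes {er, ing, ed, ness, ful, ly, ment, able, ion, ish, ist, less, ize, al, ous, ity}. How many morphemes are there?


Segmenting 'reactizeish' against the inventory:
  're' -> prefix (morpheme 1)
  'act' -> root (morpheme 2)
  'ize' -> suffix (morpheme 3)
  'ish' -> suffix (morpheme 4)
Total morphemes: 4

4


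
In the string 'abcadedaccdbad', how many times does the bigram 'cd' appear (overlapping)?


Scanning 'abcadedaccdbad' for bigram 'cd':
  Position 0: 'ab' -> no
  Position 1: 'bc' -> no
  Position 2: 'ca' -> no
  Position 3: 'ad' -> no
  Position 4: 'de' -> no
  Position 5: 'ed' -> no
  Position 6: 'da' -> no
  Position 7: 'ac' -> no
  Position 8: 'cc' -> no
  Position 9: 'cd' -> MATCH
  Position 10: 'db' -> no
  Position 11: 'ba' -> no
  Position 12: 'ad' -> no
Total matches: 1

1


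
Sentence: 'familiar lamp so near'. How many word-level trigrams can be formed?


Word trigrams from [4] words:
  Trigram 1: (familiar lamp so)
  Trigram 2: (lamp so near)
Total word trigrams: 4 - 2 = 2

2


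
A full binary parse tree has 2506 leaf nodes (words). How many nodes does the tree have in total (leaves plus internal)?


Leaf nodes (terminals): 2506
Internal nodes = n - 1 = 2506 - 1 = 2505
Total = leaves + internal = 2506 + 2505 = 5011

5011


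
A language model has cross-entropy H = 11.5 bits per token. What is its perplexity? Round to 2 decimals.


Perplexity formula: PP = 2^H
H = 11.5
PP = 2^11.5
Decompose: 2^11.5 = 2^11 * 2^0.5 = 2^11 * sqrt(2)
2^11 = 2048, sqrt(2) ~ 1.4142136
PP ~ 2048 * 1.4142136 = 2896.3094528
Rounded to 2 decimals: 2896.31

2896.31


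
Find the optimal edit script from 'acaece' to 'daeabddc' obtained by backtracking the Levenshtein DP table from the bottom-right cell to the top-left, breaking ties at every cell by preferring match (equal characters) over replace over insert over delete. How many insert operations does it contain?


Edit distance = 6. Backtracking from cell (6, 8) with preference match > replace > insert > delete,
then listing the resulting alignment 'acaece' -> 'daeabddc' left to right:
  Step 1: insert 'd' [insertion #1]
  Step 2: keep 'a'
  Step 3: replace c->e
  Step 4: keep 'a'
  Step 5: insert 'b' [insertion #2]
  Step 6: replace e->d
  Step 7: replace c->d
  Step 8: replace e->c
Total insertions: 2

2


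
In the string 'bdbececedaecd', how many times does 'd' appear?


Scanning 'bdbececedaecd' for 'd':
  Position 1: 'd' -> MATCH (count: 1)
  Position 8: 'd' -> MATCH (count: 2)
  Position 12: 'd' -> MATCH (count: 3)
Total occurrences of 'd': 3

3


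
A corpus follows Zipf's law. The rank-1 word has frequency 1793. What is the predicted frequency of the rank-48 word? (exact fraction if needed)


Zipf's law: freq(rank) = f1 / rank
f1 = 1793, rank = 48
freq = 1793 / 48
GCD(1793, 48) = 1
Simplified: 1793/48

1793/48


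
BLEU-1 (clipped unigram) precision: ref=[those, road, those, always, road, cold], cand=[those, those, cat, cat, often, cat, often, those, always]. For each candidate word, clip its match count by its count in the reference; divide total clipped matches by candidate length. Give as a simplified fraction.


Reference word counts: {'always': 1, 'cold': 1, 'road': 2, 'those': 2}
Checking each candidate word (with clipping):
  'those' -> in reference (ref count 2, used 1/2) -> match (matches: 1)
  'those' -> in reference (ref count 2, used 2/2) -> match (matches: 2)
  'cat' -> not in reference -> no match (matches: 2)
  'cat' -> not in reference -> no match (matches: 2)
  'often' -> not in reference -> no match (matches: 2)
  'cat' -> not in reference -> no match (matches: 2)
  'often' -> not in reference -> no match (matches: 2)
  'those' -> ref count 2 already used up (2/2) -> clipped, no match (matches: 2)
  'always' -> in reference (ref count 1, used 1/1) -> match (matches: 3)
Clipped matches: 3, Candidate length: 9
Precision = 3/9 = 1/3

1/3


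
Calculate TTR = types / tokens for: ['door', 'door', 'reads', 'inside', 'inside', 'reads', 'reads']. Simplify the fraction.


Tokens: 7
Unique types: ('door', 'inside', 'reads') = 3
TTR = 3/7
Already in lowest terms.

3/7


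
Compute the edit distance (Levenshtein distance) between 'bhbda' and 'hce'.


Building DP table for s1='bhbda' (len 5) and s2='hce' (len 3):
       h  c  e
    0  1  2  3
  b 1  1  2  3
  h 2  1  2  3
  b 3  2  2  3
  d 4  3  3  3
  a 5  4  4  4
Edit distance = dp[5][3] = 4

4


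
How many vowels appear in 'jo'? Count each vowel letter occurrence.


Scanning each character of 'jo':
  Position 1: 'j' -> consonant (running count: 0)
  Position 2: 'o' -> vowel (running count: 1)
Total vowels: 1

1


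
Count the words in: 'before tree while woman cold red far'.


Counting words by splitting on spaces:
  Word 1: 'before'
  Word 2: 'tree'
  Word 3: 'while'
  Word 4: 'woman'
  Word 5: 'cold'
  Word 6: 'red'
  Word 7: 'far'
Total words: 7

7


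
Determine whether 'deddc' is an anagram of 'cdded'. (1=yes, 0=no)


Sort characters of 'deddc': 'cddde'
Sort characters of 'cdded': 'cddde'
Sorted forms match -> they ARE anagrams
Result: 1

1


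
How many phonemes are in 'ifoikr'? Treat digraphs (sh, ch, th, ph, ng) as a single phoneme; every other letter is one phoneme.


Parsing 'ifoikr' greedily, digraphs first:
  'i' -> vowel phoneme (phonemes so far: 1)
  'f' -> consonant phoneme (phonemes so far: 2)
  'o' -> vowel phoneme (phonemes so far: 3)
  'i' -> vowel phoneme (phonemes so far: 4)
  'k' -> consonant phoneme (phonemes so far: 5)
  'r' -> consonant phoneme (phonemes so far: 6)
Total phonemes: 6

6


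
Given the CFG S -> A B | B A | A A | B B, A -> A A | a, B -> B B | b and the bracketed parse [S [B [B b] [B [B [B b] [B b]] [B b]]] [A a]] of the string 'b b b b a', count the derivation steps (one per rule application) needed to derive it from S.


Every bracketed nonterminal node [X ...] in the tree is produced by exactly one rule application.
Reading the tree off as a leftmost derivation:
  Step 1: S  =>  B A   (applied S -> B A)
  Step 2: B A  =>  B B A   (applied B -> B B)
  Step 3: B B A  =>  b B A   (applied B -> b)
  Step 4: b B A  =>  b B B A   (applied B -> B B)
  Step 5: b B B A  =>  b B B B A   (applied B -> B B)
  Step 6: b B B B A  =>  b b B B A   (applied B -> b)
  Step 7: b b B B A  =>  b b b B A   (applied B -> b)
  Step 8: b b b B A  =>  b b b b A   (applied B -> b)
  Step 9: b b b b A  =>  b b b b a   (applied A -> a)
Final yield: b b b b a
Total rewrite steps: 9

9


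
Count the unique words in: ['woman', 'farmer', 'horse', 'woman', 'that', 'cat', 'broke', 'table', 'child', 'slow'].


Listing all tokens and tracking unique types:
  Token 1: 'woman' -> NEW (unique so far: 1)
  Token 2: 'farmer' -> NEW (unique so far: 2)
  Token 3: 'horse' -> NEW (unique so far: 3)
  Token 4: 'woman' -> duplicate (unique so far: 3)
  Token 5: 'that' -> NEW (unique so far: 4)
  Token 6: 'cat' -> NEW (unique so far: 5)
  Token 7: 'broke' -> NEW (unique so far: 6)
  Token 8: 'table' -> NEW (unique so far: 7)
  Token 9: 'child' -> NEW (unique so far: 8)
  Token 10: 'slow' -> NEW (unique so far: 9)
Unique types: ('broke', 'cat', 'child', 'farmer', 'horse', 'slow', 'table', 'that', 'woman')
Vocabulary size: 9

9


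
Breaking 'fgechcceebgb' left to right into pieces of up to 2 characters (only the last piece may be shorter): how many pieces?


'fgechcceebgb' has 12 characters.
Chunking with max size 2:
  Chunk 1: 'fg' (positions 0-1)
  Chunk 2: 'ec' (positions 2-3)
  Chunk 3: 'hc' (positions 4-5)
  Chunk 4: 'ce' (positions 6-7)
  Chunk 5: 'eb' (positions 8-9)
  Chunk 6: 'gb' (positions 10-11)
Total chunks: ceil(12 / 2) = 6

6


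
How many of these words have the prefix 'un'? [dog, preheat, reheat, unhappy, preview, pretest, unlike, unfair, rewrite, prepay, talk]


Checking each word for prefix 'un':
  'dog' -> no (count: 0)
  'preheat' -> no (count: 0)
  'reheat' -> no (count: 0)
  'unhappy' -> YES, starts with 'un' (count: 1)
  'preview' -> no (count: 1)
  'pretest' -> no (count: 1)
  'unlike' -> YES, starts with 'un' (count: 2)
  'unfair' -> YES, starts with 'un' (count: 3)
  'rewrite' -> no (count: 3)
  'prepay' -> no (count: 3)
  'talk' -> no (count: 3)
Total with prefix 'un': 3

3


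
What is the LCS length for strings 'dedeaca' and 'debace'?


DP table for LCS of 'dedeaca' and 'debace':
       d  e  b  a  c  e
    0  0  0  0  0  0  0
  d 0  1  1  1  1  1  1
  e 0  1  2  2  2  2  2
  d 0  1  2  2  2  2  2
  e 0  1  2  2  2  2  3
  a 0  1  2  2  3  3  3
  c 0  1  2  2  3  4  4
  a 0  1  2  2  3  4  4
LCS: 'deac'
LCS length = 4

4


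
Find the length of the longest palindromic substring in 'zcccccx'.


Scanning 'zcccccx' for palindromic substrings.
Substring at positions 1-5: 'ccccc'.
Check: reverse('ccccc') = 'ccccc' -> palindrome confirmed.
Neighbouring characters ('z' / 'x') break symmetry, so it cannot extend further.
No longer palindromic substring exists; longest length = 5

5


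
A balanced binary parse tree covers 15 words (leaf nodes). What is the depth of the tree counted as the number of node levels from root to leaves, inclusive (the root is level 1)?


In a balanced binary tree with n leaves the deepest leaf is ceil(log2(n)) edges below the root,
so counting node levels inclusive of root and leaves gives ceil(log2(n)) + 1 levels.
log2(15) = 3.9069
ceil(3.9069) = 4
levels = 4 + 1 = 5

5


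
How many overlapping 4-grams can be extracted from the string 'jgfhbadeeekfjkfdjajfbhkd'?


String 'jgfhbadeeekfjkfdjajfbhkd' has length L = 24.
Number of overlapping n-grams = L - n + 1
Substituting: 24 - 4 + 1 = 21

21


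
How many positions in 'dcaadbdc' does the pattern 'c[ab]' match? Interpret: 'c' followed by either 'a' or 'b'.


Pattern: c[ab] means 'c' followed by either 'a' or 'b'.
Scanning 'dcaadbdc' position-by-position:
  Pos 0: window 'dc' -> no
  Pos 1: window 'ca' -> MATCH
  Pos 2: window 'aa' -> no
  Pos 3: window 'ad' -> no
  Pos 4: window 'db' -> no
  Pos 5: window 'bd' -> no
  Pos 6: window 'dc' -> no
  Pos 7: window 'c' -> no
Total matches: 1

1


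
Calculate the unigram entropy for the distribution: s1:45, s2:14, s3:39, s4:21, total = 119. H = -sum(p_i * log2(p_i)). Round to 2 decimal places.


Computing entropy H = -sum(p_i * log2(p_i)):
  s1: p = 45/119 = 0.3782, -p*log2(p) = 0.5305
  s2: p = 14/119 = 0.1176, -p*log2(p) = 0.3632
  s3: p = 39/119 = 0.3277, -p*log2(p) = 0.5275
  s4: p = 21/119 = 0.1765, -p*log2(p) = 0.4416
H = sum of terms = 1.8628
Rounded to 2 decimals: 1.86

1.86


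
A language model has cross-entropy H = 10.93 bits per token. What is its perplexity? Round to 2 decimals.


Perplexity formula: PP = 2^H
H = 10.93
PP = 2^10.93
Decompose: 2^10.93 = 2^10 * 2^0.93
2^10 = 1024, 2^0.93 ~ 1.9052760
PP ~ 1024 * 1.9052760 = 1951.0026240
Rounded to 2 decimals: 1951.00

1951.00


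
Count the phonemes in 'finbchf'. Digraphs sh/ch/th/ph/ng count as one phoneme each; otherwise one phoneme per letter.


Parsing 'finbchf' greedily, digraphs first:
  'f' -> consonant phoneme (phonemes so far: 1)
  'i' -> vowel phoneme (phonemes so far: 2)
  'n' -> consonant phoneme (phonemes so far: 3)
  'b' -> consonant phoneme (phonemes so far: 4)
  'ch' -> digraph (1 consonant phoneme) (phonemes so far: 5)
  'f' -> consonant phoneme (phonemes so far: 6)
Total phonemes: 6

6


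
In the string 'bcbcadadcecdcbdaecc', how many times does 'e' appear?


Scanning 'bcbcadadcecdcbdaecc' for 'e':
  Position 9: 'e' -> MATCH (count: 1)
  Position 16: 'e' -> MATCH (count: 2)
Total occurrences of 'e': 2

2


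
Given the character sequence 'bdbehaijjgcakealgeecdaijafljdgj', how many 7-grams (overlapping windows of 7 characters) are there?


String 'bdbehaijjgcakealgeecdaijafljdgj' has length L = 31.
Number of overlapping n-grams = L - n + 1
Substituting: 31 - 7 + 1 = 25

25


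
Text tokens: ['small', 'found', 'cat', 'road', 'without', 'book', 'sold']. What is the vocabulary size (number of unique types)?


Listing all tokens and tracking unique types:
  Token 1: 'small' -> NEW (unique so far: 1)
  Token 2: 'found' -> NEW (unique so far: 2)
  Token 3: 'cat' -> NEW (unique so far: 3)
  Token 4: 'road' -> NEW (unique so far: 4)
  Token 5: 'without' -> NEW (unique so far: 5)
  Token 6: 'book' -> NEW (unique so far: 6)
  Token 7: 'sold' -> NEW (unique so far: 7)
Unique types: ('book', 'cat', 'found', 'road', 'small', 'sold', 'without')
Vocabulary size: 7

7


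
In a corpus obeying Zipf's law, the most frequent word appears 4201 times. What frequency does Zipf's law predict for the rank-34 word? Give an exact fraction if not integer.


Zipf's law: freq(rank) = f1 / rank
f1 = 4201, rank = 34
freq = 4201 / 34
GCD(4201, 34) = 1
Simplified: 4201/34

4201/34


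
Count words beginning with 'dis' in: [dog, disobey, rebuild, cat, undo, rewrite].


Checking each word for prefix 'dis':
  'dog' -> no (count: 0)
  'disobey' -> YES, starts with 'dis' (count: 1)
  'rebuild' -> no (count: 1)
  'cat' -> no (count: 1)
  'undo' -> no (count: 1)
  'rewrite' -> no (count: 1)
Total with prefix 'dis': 1

1


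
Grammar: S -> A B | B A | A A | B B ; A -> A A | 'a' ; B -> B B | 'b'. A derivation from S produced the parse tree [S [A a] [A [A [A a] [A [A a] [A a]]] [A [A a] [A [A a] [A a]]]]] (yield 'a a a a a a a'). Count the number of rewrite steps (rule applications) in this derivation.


Every bracketed nonterminal node [X ...] in the tree is produced by exactly one rule application.
Reading the tree off as a leftmost derivation:
  Step 1: S  =>  A A   (applied S -> A A)
  Step 2: A A  =>  a A   (applied A -> a)
  Step 3: a A  =>  a A A   (applied A -> A A)
  Step 4: a A A  =>  a A A A   (applied A -> A A)
  Step 5: a A A A  =>  a a A A   (applied A -> a)
  Step 6: a a A A  =>  a a A A A   (applied A -> A A)
  Step 7: a a A A A  =>  a a a A A   (applied A -> a)
  Step 8: a a a A A  =>  a a a a A   (applied A -> a)
  Step 9: a a a a A  =>  a a a a A A   (applied A -> A A)
  Step 10: a a a a A A  =>  a a a a a A   (applied A -> a)
  Step 11: a a a a a A  =>  a a a a a A A   (applied A -> A A)
  Step 12: a a a a a A A  =>  a a a a a a A   (applied A -> a)
  Step 13: a a a a a a A  =>  a a a a a a a   (applied A -> a)
Final yield: a a a a a a a
Total rewrite steps: 13

13


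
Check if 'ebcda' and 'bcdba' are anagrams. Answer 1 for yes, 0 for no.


Sort characters of 'ebcda': 'abcde'
Sort characters of 'bcdba': 'abbcd'
Sorted forms differ -> they are NOT anagrams
Result: 0

0


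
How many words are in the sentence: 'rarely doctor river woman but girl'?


Counting words by splitting on spaces:
  Word 1: 'rarely'
  Word 2: 'doctor'
  Word 3: 'river'
  Word 4: 'woman'
  Word 5: 'but'
  Word 6: 'girl'
Total words: 6

6


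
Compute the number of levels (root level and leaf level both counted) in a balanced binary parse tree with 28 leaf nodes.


In a balanced binary tree with n leaves the deepest leaf is ceil(log2(n)) edges below the root,
so counting node levels inclusive of root and leaves gives ceil(log2(n)) + 1 levels.
log2(28) = 4.8074
ceil(4.8074) = 5
levels = 5 + 1 = 6

6


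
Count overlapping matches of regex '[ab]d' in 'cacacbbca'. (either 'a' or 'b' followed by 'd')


Pattern: [ab]d means either 'a' or 'b' followed by 'd'.
Scanning 'cacacbbca' position-by-position:
  Pos 0: window 'ca' -> no
  Pos 1: window 'ac' -> no
  Pos 2: window 'ca' -> no
  Pos 3: window 'ac' -> no
  Pos 4: window 'cb' -> no
  Pos 5: window 'bb' -> no
  Pos 6: window 'bc' -> no
  Pos 7: window 'ca' -> no
  Pos 8: window 'a' -> no
Total matches: 0

0


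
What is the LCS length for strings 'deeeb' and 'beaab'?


DP table for LCS of 'deeeb' and 'beaab':
       b  e  a  a  b
    0  0  0  0  0  0
  d 0  0  0  0  0  0
  e 0  0  1  1  1  1
  e 0  0  1  1  1  1
  e 0  0  1  1  1  1
  b 0  1  1  1  1  2
LCS: 'eb'
LCS length = 2

2


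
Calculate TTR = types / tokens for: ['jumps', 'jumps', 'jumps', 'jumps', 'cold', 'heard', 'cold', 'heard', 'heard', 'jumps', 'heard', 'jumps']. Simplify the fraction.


Tokens: 12
Unique types: ('cold', 'heard', 'jumps') = 3
TTR = 3/12
Simplify: divide both by 3 -> 1/4
TTR = 1/4

1/4


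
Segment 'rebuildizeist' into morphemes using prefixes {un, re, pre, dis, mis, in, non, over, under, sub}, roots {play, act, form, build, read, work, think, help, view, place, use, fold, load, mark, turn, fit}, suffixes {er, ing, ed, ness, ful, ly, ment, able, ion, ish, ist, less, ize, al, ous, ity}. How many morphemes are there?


Segmenting 'rebuildizeist' against the inventory:
  're' -> prefix (morpheme 1)
  'build' -> root (morpheme 2)
  'ize' -> suffix (morpheme 3)
  'ist' -> suffix (morpheme 4)
Total morphemes: 4

4


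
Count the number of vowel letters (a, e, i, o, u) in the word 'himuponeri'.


Scanning each character of 'himuponeri':
  Position 1: 'h' -> consonant (running count: 0)
  Position 2: 'i' -> vowel (running count: 1)
  Position 3: 'm' -> consonant (running count: 1)
  Position 4: 'u' -> vowel (running count: 2)
  Position 5: 'p' -> consonant (running count: 2)
  Position 6: 'o' -> vowel (running count: 3)
  Position 7: 'n' -> consonant (running count: 3)
  Position 8: 'e' -> vowel (running count: 4)
  Position 9: 'r' -> consonant (running count: 4)
  Position 10: 'i' -> vowel (running count: 5)
Total vowels: 5

5


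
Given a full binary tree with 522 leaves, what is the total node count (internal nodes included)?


Leaf nodes (terminals): 522
Internal nodes = n - 1 = 522 - 1 = 521
Total = leaves + internal = 522 + 521 = 1043

1043


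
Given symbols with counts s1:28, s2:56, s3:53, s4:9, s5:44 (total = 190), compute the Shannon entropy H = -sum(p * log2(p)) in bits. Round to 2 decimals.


Computing entropy H = -sum(p_i * log2(p_i)):
  s1: p = 28/190 = 0.1474, -p*log2(p) = 0.4071
  s2: p = 56/190 = 0.2947, -p*log2(p) = 0.5195
  s3: p = 53/190 = 0.2789, -p*log2(p) = 0.5138
  s4: p = 9/190 = 0.0474, -p*log2(p) = 0.2084
  s5: p = 44/190 = 0.2316, -p*log2(p) = 0.4887
H = sum of terms = 2.1375
Rounded to 2 decimals: 2.14

2.14


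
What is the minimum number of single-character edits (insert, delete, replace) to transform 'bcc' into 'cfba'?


Building DP table for s1='bcc' (len 3) and s2='cfba' (len 4):
       c  f  b  a
    0  1  2  3  4
  b 1  1  2  2  3
  c 2  1  2  3  3
  c 3  2  2  3  4
Edit distance = dp[3][4] = 4

4


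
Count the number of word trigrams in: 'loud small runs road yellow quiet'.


Word trigrams from [6] words:
  Trigram 1: (loud small runs)
  Trigram 2: (small runs road)
  Trigram 3: (runs road yellow)
  Trigram 4: (road yellow quiet)
Total word trigrams: 6 - 2 = 4

4


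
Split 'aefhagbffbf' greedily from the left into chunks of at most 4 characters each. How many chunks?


'aefhagbffbf' has 11 characters.
Chunking with max size 4:
  Chunk 1: 'aefh' (positions 0-3)
  Chunk 2: 'agbf' (positions 4-7)
  Chunk 3: 'fbf' (positions 8-10)
Total chunks: ceil(11 / 4) = 3

3


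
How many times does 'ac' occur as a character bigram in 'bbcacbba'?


Scanning 'bbcacbba' for bigram 'ac':
  Position 0: 'bb' -> no
  Position 1: 'bc' -> no
  Position 2: 'ca' -> no
  Position 3: 'ac' -> MATCH
  Position 4: 'cb' -> no
  Position 5: 'bb' -> no
  Position 6: 'ba' -> no
Total matches: 1

1


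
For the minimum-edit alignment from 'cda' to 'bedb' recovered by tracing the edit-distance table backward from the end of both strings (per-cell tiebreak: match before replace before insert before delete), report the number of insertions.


Edit distance = 3. Backtracking from cell (3, 4) with preference match > replace > insert > delete,
then listing the resulting alignment 'cda' -> 'bedb' left to right:
  Step 1: insert 'b' [insertion #1]
  Step 2: replace c->e
  Step 3: keep 'd'
  Step 4: replace a->b
Total insertions: 1

1


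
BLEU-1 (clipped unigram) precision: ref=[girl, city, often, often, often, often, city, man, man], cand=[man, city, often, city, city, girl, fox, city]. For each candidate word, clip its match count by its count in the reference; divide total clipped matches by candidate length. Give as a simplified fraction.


Reference word counts: {'city': 2, 'girl': 1, 'man': 2, 'often': 4}
Checking each candidate word (with clipping):
  'man' -> in reference (ref count 2, used 1/2) -> match (matches: 1)
  'city' -> in reference (ref count 2, used 1/2) -> match (matches: 2)
  'often' -> in reference (ref count 4, used 1/4) -> match (matches: 3)
  'city' -> in reference (ref count 2, used 2/2) -> match (matches: 4)
  'city' -> ref count 2 already used up (2/2) -> clipped, no match (matches: 4)
  'girl' -> in reference (ref count 1, used 1/1) -> match (matches: 5)
  'fox' -> not in reference -> no match (matches: 5)
  'city' -> ref count 2 already used up (2/2) -> clipped, no match (matches: 5)
Clipped matches: 5, Candidate length: 8
Precision = 5/8

5/8


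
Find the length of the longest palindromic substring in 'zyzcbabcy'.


Scanning 'zyzcbabcy' for palindromic substrings.
Substring at positions 3-7: 'cbabc'.
Check: reverse('cbabc') = 'cbabc' -> palindrome confirmed.
Neighbouring characters ('z' / 'y') break symmetry, so it cannot extend further.
No longer palindromic substring exists; longest length = 5

5


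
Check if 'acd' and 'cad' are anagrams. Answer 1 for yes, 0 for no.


Sort characters of 'acd': 'acd'
Sort characters of 'cad': 'acd'
Sorted forms match -> they ARE anagrams
Result: 1

1


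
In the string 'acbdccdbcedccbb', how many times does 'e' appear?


Scanning 'acbdccdbcedccbb' for 'e':
  Position 9: 'e' -> MATCH (count: 1)
Total occurrences of 'e': 1

1


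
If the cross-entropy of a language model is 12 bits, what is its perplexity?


Perplexity formula: PP = 2^H
H = 12
PP = 2^12
PP = 2^12 = 4096

4096


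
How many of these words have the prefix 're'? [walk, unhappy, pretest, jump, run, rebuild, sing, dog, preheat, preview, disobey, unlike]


Checking each word for prefix 're':
  'walk' -> no (count: 0)
  'unhappy' -> no (count: 0)
  'pretest' -> no (count: 0)
  'jump' -> no (count: 0)
  'run' -> no (count: 0)
  'rebuild' -> YES, starts with 're' (count: 1)
  'sing' -> no (count: 1)
  'dog' -> no (count: 1)
  'preheat' -> no (count: 1)
  'preview' -> no (count: 1)
  'disobey' -> no (count: 1)
  'unlike' -> no (count: 1)
Total with prefix 're': 1

1
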